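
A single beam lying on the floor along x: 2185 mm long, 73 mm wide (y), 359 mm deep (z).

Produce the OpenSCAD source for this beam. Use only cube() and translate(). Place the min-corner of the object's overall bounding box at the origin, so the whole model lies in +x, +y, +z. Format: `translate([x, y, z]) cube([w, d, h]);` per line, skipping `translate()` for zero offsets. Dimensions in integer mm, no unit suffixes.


cube([2185, 73, 359]);


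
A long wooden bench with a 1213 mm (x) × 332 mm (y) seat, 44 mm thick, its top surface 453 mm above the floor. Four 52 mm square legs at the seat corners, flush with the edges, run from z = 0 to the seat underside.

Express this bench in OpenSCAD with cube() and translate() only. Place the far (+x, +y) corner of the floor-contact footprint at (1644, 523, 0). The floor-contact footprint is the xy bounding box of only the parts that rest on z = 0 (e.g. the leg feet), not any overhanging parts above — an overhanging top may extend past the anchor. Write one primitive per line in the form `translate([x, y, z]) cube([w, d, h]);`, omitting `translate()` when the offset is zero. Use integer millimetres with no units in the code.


// leg_h = 453 − 44 = 409
translate([431, 191, 409]) cube([1213, 332, 44]);
translate([431, 191, 0]) cube([52, 52, 409]);
translate([431, 471, 0]) cube([52, 52, 409]);
translate([1592, 191, 0]) cube([52, 52, 409]);
translate([1592, 471, 0]) cube([52, 52, 409]);


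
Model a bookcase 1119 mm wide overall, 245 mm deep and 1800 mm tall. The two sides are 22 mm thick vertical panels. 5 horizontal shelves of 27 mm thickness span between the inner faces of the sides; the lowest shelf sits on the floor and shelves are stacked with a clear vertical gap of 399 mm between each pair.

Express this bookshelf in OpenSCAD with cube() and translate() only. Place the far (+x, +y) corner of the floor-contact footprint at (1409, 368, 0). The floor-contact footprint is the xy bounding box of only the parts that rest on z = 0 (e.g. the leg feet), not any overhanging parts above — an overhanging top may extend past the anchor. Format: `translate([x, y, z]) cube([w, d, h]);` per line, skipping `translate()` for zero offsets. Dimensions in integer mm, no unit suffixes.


translate([290, 123, 0]) cube([22, 245, 1800]);
translate([1387, 123, 0]) cube([22, 245, 1800]);
translate([312, 123, 0]) cube([1075, 245, 27]);
translate([312, 123, 426]) cube([1075, 245, 27]);
translate([312, 123, 852]) cube([1075, 245, 27]);
translate([312, 123, 1278]) cube([1075, 245, 27]);
translate([312, 123, 1704]) cube([1075, 245, 27]);


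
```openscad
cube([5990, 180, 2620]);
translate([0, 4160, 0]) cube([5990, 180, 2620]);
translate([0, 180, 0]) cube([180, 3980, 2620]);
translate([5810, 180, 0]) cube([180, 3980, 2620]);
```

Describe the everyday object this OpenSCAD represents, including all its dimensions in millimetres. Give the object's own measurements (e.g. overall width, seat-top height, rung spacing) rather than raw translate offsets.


The wall frame of a small rectangular building: four walls, each 2620 mm tall and 180 mm thick, enclosing a footprint 5990 mm (x) by 4340 mm (y) outside-to-outside, with no floor or roof. The front and back walls (the −y and +y sides) span the full width; the two side walls fit between them.


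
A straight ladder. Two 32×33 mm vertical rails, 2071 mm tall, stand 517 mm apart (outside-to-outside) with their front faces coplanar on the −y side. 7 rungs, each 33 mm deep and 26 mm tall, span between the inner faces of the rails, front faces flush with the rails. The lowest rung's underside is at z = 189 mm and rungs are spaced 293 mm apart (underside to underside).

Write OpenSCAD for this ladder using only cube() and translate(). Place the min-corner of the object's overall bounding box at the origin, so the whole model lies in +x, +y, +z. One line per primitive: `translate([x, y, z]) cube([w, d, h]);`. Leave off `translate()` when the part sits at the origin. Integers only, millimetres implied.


cube([32, 33, 2071]);
translate([485, 0, 0]) cube([32, 33, 2071]);
translate([32, 0, 189]) cube([453, 33, 26]);
translate([32, 0, 482]) cube([453, 33, 26]);
translate([32, 0, 775]) cube([453, 33, 26]);
translate([32, 0, 1068]) cube([453, 33, 26]);
translate([32, 0, 1361]) cube([453, 33, 26]);
translate([32, 0, 1654]) cube([453, 33, 26]);
translate([32, 0, 1947]) cube([453, 33, 26]);


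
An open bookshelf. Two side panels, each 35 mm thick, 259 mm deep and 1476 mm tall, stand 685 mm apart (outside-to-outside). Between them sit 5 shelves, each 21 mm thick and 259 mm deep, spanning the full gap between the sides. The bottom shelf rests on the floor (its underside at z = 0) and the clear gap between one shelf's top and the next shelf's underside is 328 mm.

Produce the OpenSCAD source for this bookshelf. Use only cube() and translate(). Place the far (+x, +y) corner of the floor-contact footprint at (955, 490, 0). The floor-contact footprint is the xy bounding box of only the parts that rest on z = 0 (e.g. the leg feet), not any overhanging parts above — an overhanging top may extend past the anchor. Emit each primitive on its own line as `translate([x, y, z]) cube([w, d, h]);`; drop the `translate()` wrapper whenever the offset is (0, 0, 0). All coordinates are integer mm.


translate([270, 231, 0]) cube([35, 259, 1476]);
translate([920, 231, 0]) cube([35, 259, 1476]);
translate([305, 231, 0]) cube([615, 259, 21]);
translate([305, 231, 349]) cube([615, 259, 21]);
translate([305, 231, 698]) cube([615, 259, 21]);
translate([305, 231, 1047]) cube([615, 259, 21]);
translate([305, 231, 1396]) cube([615, 259, 21]);


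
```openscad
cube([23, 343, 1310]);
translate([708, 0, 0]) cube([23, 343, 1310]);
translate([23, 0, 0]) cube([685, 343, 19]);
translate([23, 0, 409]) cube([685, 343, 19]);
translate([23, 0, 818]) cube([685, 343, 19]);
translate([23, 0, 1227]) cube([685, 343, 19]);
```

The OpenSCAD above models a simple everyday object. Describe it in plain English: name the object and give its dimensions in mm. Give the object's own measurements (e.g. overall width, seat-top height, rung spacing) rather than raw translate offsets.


An open bookshelf. Two side panels, each 23 mm thick, 343 mm deep and 1310 mm tall, stand 731 mm apart (outside-to-outside). Between them sit 4 shelves, each 19 mm thick and 343 mm deep, spanning the full gap between the sides. The bottom shelf rests on the floor (its underside at z = 0) and the clear gap between one shelf's top and the next shelf's underside is 390 mm.


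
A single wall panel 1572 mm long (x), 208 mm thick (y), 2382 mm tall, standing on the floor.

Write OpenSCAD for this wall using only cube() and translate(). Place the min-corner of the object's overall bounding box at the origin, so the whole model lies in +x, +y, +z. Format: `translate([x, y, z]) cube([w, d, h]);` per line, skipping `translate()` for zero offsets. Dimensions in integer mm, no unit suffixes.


cube([1572, 208, 2382]);


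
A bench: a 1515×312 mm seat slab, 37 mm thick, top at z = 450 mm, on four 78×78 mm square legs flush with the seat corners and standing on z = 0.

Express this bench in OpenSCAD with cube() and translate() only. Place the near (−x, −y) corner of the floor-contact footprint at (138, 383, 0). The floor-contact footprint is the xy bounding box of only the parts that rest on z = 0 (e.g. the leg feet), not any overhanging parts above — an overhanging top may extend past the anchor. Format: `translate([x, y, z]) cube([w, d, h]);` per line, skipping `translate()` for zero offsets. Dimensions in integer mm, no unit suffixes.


translate([138, 383, 413]) cube([1515, 312, 37]);
translate([138, 383, 0]) cube([78, 78, 413]);
translate([138, 617, 0]) cube([78, 78, 413]);
translate([1575, 383, 0]) cube([78, 78, 413]);
translate([1575, 617, 0]) cube([78, 78, 413]);


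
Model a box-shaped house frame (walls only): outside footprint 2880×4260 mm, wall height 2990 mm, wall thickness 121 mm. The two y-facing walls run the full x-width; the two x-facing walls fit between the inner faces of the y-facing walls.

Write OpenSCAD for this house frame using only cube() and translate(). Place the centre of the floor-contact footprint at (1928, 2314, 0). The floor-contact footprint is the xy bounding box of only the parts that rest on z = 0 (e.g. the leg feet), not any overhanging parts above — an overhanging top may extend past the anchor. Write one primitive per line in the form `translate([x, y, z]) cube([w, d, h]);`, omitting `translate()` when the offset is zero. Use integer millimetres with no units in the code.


translate([488, 184, 0]) cube([2880, 121, 2990]);
translate([488, 4323, 0]) cube([2880, 121, 2990]);
translate([488, 305, 0]) cube([121, 4018, 2990]);
translate([3247, 305, 0]) cube([121, 4018, 2990]);


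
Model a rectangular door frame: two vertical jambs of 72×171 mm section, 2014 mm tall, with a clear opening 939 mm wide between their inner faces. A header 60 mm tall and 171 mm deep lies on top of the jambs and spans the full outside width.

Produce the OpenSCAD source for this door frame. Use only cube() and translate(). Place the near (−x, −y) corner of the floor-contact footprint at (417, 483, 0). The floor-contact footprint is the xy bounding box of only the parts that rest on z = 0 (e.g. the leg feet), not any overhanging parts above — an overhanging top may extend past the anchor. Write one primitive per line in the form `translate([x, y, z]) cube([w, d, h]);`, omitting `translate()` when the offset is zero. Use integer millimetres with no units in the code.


translate([417, 483, 0]) cube([72, 171, 2014]);
translate([1428, 483, 0]) cube([72, 171, 2014]);
translate([417, 483, 2014]) cube([1083, 171, 60]);


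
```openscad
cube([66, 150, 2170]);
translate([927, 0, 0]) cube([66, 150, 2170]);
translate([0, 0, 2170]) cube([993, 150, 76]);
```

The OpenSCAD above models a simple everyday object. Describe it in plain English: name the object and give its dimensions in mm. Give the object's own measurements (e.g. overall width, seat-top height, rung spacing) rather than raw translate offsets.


A door frame. The clear opening is 861 mm wide and 2170 mm high. Two 66 mm wide jambs, 150 mm deep, stand either side of the opening from the floor to the top of the opening. A 76 mm thick head sits across the top of both jambs, spanning the full outside width of the frame.


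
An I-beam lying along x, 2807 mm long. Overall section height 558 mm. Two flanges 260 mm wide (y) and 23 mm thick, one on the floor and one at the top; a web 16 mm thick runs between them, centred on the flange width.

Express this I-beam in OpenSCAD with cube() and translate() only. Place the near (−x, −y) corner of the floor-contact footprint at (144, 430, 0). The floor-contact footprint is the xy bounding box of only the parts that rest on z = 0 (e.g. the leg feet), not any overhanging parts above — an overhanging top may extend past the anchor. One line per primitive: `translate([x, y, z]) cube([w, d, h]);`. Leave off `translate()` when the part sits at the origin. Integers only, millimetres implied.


translate([144, 430, 0]) cube([2807, 260, 23]);
translate([144, 552, 23]) cube([2807, 16, 512]);
translate([144, 430, 535]) cube([2807, 260, 23]);


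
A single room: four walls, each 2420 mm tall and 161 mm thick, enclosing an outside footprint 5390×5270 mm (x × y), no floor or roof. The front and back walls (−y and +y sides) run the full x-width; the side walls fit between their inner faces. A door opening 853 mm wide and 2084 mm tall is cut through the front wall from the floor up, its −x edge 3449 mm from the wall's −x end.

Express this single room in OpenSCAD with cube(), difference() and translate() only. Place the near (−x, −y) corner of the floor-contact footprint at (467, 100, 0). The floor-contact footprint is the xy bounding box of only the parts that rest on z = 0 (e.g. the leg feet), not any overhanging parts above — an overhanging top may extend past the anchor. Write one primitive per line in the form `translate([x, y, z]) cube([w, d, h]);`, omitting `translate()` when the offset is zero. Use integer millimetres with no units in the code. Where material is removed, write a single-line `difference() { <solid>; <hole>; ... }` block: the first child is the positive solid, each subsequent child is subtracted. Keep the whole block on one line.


difference() { translate([467, 100, 0]) cube([5390, 161, 2420]); translate([3916, 100, 0]) cube([853, 161, 2084]); }
translate([467, 5209, 0]) cube([5390, 161, 2420]);
translate([467, 261, 0]) cube([161, 4948, 2420]);
translate([5696, 261, 0]) cube([161, 4948, 2420]);


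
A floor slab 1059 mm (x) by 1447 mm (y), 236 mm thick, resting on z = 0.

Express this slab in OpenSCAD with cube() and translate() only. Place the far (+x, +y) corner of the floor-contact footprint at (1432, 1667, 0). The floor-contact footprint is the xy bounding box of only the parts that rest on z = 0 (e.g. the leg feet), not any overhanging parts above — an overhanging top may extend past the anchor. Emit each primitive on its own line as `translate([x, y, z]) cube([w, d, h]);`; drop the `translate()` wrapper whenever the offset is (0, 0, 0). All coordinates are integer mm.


translate([373, 220, 0]) cube([1059, 1447, 236]);


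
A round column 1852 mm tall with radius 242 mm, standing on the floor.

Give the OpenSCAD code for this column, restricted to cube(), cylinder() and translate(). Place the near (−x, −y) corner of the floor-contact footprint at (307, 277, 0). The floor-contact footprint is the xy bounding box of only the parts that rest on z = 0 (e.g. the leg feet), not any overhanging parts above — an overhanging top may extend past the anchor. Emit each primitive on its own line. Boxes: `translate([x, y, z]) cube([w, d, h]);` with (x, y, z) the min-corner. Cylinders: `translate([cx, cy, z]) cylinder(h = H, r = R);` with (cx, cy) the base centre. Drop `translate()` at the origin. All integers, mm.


translate([549, 519, 0]) cylinder(h = 1852, r = 242);


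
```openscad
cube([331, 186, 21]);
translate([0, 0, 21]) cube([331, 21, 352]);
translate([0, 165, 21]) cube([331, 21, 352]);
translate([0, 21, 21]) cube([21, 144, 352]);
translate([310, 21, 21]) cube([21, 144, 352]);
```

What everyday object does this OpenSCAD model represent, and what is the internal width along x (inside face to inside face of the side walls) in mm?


An open box. The internal width is 289 mm.

A 331×186 base slab with four walls standing on it — an open box. The base is 331 mm wide and the walls are 21 mm thick, so the internal width is 331 − 2 × 21 = 289 mm.


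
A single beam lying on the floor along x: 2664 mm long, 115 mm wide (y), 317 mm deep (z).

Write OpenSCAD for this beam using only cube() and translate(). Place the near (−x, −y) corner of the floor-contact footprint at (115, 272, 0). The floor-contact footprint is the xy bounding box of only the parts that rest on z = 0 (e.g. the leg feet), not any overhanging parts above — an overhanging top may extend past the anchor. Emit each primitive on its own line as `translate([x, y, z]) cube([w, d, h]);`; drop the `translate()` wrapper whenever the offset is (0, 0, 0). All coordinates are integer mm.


translate([115, 272, 0]) cube([2664, 115, 317]);


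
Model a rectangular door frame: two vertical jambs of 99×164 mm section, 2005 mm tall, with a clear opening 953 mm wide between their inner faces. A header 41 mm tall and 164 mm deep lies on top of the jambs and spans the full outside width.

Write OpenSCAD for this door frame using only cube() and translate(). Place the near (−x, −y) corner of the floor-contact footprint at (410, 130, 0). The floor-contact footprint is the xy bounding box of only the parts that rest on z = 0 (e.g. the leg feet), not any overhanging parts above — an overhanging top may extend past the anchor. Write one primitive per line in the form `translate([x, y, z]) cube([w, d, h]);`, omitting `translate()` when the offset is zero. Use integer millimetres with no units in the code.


translate([410, 130, 0]) cube([99, 164, 2005]);
translate([1462, 130, 0]) cube([99, 164, 2005]);
translate([410, 130, 2005]) cube([1151, 164, 41]);


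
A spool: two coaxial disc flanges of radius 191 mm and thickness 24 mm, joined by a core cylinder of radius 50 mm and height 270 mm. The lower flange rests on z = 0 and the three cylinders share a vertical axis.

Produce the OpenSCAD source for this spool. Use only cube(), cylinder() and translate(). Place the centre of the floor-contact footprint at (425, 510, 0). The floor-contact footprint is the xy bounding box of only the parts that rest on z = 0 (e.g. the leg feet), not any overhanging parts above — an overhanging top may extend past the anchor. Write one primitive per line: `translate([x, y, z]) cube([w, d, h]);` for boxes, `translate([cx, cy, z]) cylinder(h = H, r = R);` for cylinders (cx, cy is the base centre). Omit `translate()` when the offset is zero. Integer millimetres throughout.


translate([425, 510, 0]) cylinder(h = 24, r = 191);
translate([425, 510, 24]) cylinder(h = 270, r = 50);
translate([425, 510, 294]) cylinder(h = 24, r = 191);


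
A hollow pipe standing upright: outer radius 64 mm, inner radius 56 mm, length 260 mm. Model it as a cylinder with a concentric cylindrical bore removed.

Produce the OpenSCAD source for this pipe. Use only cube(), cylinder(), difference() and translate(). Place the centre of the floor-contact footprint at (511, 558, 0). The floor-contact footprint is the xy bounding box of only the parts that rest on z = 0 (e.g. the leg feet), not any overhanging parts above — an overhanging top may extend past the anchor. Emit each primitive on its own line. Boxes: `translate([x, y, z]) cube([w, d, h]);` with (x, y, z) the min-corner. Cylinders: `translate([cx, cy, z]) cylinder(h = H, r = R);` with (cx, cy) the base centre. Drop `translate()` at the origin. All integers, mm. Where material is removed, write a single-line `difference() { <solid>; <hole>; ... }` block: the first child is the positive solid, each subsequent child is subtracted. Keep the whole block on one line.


difference() { translate([511, 558, 0]) cylinder(h = 260, r = 64); translate([511, 558, 0]) cylinder(h = 260, r = 56); }


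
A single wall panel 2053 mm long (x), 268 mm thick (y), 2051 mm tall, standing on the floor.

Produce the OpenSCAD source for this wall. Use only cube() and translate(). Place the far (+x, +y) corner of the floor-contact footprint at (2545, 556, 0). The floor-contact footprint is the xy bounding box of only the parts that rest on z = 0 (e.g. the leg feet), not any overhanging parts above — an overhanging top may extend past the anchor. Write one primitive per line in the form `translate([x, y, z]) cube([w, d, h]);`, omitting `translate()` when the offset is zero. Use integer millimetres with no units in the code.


translate([492, 288, 0]) cube([2053, 268, 2051]);


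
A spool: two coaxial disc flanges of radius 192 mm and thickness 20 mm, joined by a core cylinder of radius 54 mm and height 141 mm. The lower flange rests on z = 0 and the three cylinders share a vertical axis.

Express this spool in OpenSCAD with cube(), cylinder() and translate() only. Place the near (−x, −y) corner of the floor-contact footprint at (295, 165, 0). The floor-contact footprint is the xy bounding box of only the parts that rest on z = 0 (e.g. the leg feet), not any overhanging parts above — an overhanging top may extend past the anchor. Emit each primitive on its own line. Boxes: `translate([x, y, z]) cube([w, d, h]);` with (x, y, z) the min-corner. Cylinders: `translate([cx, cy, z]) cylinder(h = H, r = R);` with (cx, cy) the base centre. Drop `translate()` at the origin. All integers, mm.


translate([487, 357, 0]) cylinder(h = 20, r = 192);
translate([487, 357, 20]) cylinder(h = 141, r = 54);
translate([487, 357, 161]) cylinder(h = 20, r = 192);


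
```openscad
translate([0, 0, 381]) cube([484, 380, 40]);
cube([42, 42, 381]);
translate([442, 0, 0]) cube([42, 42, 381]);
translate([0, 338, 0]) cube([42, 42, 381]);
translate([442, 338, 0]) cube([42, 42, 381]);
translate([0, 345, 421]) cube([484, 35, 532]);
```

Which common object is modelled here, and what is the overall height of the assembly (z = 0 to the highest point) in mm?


A chair. The overall height is 953 mm.

A slab on four corner posts with a tall panel at the back — a chair. The seat slab sits at z = 381 with thickness 40, and the 532 mm backrest starts at the seat top, so the overall height is 381 + 40 + 532 = 953 mm.


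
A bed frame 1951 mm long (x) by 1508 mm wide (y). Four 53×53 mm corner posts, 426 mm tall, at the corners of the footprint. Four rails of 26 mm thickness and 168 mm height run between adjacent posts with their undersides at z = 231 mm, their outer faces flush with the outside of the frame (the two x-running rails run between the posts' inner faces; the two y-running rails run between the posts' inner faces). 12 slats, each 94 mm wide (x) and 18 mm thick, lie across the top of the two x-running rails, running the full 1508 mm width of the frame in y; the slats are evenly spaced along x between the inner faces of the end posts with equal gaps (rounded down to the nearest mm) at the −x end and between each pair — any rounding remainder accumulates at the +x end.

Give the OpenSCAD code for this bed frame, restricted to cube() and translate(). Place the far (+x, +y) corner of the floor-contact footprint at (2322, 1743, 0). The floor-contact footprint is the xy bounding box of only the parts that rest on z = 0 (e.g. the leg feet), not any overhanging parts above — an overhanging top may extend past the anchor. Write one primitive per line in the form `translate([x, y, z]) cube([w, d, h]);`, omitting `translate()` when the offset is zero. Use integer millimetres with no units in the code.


// slat z = rail_z + rail_h = 231 + 168 = 399
// slat gap = ⌊(1845 − 12·94) / 13⌋ = 55
translate([371, 235, 0]) cube([53, 53, 426]);
translate([371, 1690, 0]) cube([53, 53, 426]);
translate([2269, 235, 0]) cube([53, 53, 426]);
translate([2269, 1690, 0]) cube([53, 53, 426]);
translate([424, 235, 231]) cube([1845, 26, 168]);
translate([424, 1717, 231]) cube([1845, 26, 168]);
translate([371, 288, 231]) cube([26, 1402, 168]);
translate([2296, 288, 231]) cube([26, 1402, 168]);
translate([479, 235, 399]) cube([94, 1508, 18]);
translate([628, 235, 399]) cube([94, 1508, 18]);
translate([777, 235, 399]) cube([94, 1508, 18]);
translate([926, 235, 399]) cube([94, 1508, 18]);
translate([1075, 235, 399]) cube([94, 1508, 18]);
translate([1224, 235, 399]) cube([94, 1508, 18]);
translate([1373, 235, 399]) cube([94, 1508, 18]);
translate([1522, 235, 399]) cube([94, 1508, 18]);
translate([1671, 235, 399]) cube([94, 1508, 18]);
translate([1820, 235, 399]) cube([94, 1508, 18]);
translate([1969, 235, 399]) cube([94, 1508, 18]);
translate([2118, 235, 399]) cube([94, 1508, 18]);


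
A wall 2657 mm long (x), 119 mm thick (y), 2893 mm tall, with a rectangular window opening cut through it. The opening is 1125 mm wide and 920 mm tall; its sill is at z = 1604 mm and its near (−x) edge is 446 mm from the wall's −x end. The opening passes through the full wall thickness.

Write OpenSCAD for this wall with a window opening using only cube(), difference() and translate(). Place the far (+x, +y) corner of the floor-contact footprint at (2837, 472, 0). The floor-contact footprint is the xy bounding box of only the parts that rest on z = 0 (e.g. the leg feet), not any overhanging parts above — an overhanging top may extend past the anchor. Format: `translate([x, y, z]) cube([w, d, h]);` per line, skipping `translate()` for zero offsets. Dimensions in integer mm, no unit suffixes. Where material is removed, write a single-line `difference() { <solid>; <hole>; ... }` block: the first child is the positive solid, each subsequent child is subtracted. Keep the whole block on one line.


difference() { translate([180, 353, 0]) cube([2657, 119, 2893]); translate([626, 353, 1604]) cube([1125, 119, 920]); }


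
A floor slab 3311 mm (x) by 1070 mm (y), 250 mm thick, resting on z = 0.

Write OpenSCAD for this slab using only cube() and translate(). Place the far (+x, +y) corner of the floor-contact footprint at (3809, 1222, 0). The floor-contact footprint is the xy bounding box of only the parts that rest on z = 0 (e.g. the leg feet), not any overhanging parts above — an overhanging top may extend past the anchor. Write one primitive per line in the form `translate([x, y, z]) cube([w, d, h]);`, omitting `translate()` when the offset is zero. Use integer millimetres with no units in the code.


translate([498, 152, 0]) cube([3311, 1070, 250]);


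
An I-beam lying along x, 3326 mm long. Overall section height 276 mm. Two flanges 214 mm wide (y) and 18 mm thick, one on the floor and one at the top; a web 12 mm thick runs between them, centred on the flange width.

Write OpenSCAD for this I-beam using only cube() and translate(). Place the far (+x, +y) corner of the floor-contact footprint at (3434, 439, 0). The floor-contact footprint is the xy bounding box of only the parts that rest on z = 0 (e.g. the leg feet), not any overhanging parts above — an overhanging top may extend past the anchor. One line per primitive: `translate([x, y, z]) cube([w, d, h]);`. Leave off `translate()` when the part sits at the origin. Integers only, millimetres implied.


translate([108, 225, 0]) cube([3326, 214, 18]);
translate([108, 326, 18]) cube([3326, 12, 240]);
translate([108, 225, 258]) cube([3326, 214, 18]);


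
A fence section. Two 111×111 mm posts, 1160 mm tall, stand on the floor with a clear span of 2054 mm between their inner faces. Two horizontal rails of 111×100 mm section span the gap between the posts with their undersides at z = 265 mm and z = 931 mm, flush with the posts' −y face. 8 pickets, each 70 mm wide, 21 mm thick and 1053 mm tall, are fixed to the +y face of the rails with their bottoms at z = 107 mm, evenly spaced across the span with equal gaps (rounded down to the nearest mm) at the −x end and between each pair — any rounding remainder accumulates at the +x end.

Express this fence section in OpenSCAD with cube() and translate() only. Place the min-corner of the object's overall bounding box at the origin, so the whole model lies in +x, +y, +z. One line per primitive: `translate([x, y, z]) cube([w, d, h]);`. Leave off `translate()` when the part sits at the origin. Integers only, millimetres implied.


cube([111, 111, 1160]);
translate([2165, 0, 0]) cube([111, 111, 1160]);
translate([111, 0, 265]) cube([2054, 111, 100]);
translate([111, 0, 931]) cube([2054, 111, 100]);
translate([277, 111, 107]) cube([70, 21, 1053]);
translate([513, 111, 107]) cube([70, 21, 1053]);
translate([749, 111, 107]) cube([70, 21, 1053]);
translate([985, 111, 107]) cube([70, 21, 1053]);
translate([1221, 111, 107]) cube([70, 21, 1053]);
translate([1457, 111, 107]) cube([70, 21, 1053]);
translate([1693, 111, 107]) cube([70, 21, 1053]);
translate([1929, 111, 107]) cube([70, 21, 1053]);


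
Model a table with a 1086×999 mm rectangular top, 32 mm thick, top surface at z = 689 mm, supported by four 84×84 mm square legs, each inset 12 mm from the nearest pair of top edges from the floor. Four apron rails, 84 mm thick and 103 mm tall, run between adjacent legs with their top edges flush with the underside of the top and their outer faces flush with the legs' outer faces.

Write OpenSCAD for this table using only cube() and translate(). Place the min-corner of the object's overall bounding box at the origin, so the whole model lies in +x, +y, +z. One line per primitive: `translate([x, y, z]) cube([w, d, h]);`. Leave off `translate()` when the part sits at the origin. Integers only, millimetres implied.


translate([0, 0, 657]) cube([1086, 999, 32]);
translate([12, 12, 0]) cube([84, 84, 657]);
translate([990, 12, 0]) cube([84, 84, 657]);
translate([12, 903, 0]) cube([84, 84, 657]);
translate([990, 903, 0]) cube([84, 84, 657]);
translate([96, 12, 554]) cube([894, 84, 103]);
translate([96, 903, 554]) cube([894, 84, 103]);
translate([12, 96, 554]) cube([84, 807, 103]);
translate([990, 96, 554]) cube([84, 807, 103]);


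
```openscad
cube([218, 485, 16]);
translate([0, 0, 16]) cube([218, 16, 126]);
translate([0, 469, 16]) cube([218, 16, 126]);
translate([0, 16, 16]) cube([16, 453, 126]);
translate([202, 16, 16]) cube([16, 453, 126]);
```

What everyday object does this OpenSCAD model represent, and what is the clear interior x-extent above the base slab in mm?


An open box. The internal width is 186 mm.

A 218×485 base slab with four walls standing on it — an open box. The base is 218 mm wide and the walls are 16 mm thick, so the internal width is 218 − 2 × 16 = 186 mm.


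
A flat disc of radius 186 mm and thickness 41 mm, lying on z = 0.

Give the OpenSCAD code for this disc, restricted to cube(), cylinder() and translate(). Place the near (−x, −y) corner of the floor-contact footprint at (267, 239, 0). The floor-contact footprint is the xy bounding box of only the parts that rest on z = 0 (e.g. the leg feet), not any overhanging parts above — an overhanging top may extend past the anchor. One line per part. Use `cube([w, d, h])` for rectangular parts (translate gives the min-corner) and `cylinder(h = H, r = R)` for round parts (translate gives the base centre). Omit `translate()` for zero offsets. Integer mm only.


translate([453, 425, 0]) cylinder(h = 41, r = 186);


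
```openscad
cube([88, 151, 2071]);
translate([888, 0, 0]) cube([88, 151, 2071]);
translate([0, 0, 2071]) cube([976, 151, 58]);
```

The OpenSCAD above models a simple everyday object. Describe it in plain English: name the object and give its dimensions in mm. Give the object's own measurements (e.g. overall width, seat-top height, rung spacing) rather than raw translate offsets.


A door frame. The clear opening is 800 mm wide and 2071 mm high. Two 88 mm wide jambs, 151 mm deep, stand either side of the opening from the floor to the top of the opening. A 58 mm thick head sits across the top of both jambs, spanning the full outside width of the frame.


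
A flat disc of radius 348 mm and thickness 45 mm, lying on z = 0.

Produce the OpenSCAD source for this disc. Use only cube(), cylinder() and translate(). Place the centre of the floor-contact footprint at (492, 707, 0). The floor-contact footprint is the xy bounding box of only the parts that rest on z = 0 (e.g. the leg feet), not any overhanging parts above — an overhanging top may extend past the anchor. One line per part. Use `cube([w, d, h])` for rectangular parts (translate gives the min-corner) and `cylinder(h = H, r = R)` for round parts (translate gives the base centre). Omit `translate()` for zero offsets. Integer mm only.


translate([492, 707, 0]) cylinder(h = 45, r = 348);


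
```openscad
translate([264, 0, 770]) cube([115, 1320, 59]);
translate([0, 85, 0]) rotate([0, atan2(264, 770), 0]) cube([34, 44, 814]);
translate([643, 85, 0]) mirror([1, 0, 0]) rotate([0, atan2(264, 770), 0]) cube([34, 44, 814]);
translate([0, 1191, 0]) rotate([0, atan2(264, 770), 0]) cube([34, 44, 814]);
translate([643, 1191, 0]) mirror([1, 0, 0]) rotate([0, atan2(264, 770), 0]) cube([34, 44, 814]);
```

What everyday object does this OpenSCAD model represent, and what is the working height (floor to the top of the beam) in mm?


A sawhorse. The overall height is 829 mm.

A beam across two mirrored pairs of raked legs — a sawhorse. The beam's underside is at z = 770 (matching the legs' vertical rise in atan2(264, 770)) and the beam is 59 mm tall, so its top is at 770 + 59 = 829 mm. The raked legs top out at the beam's underside, so that is the highest point.


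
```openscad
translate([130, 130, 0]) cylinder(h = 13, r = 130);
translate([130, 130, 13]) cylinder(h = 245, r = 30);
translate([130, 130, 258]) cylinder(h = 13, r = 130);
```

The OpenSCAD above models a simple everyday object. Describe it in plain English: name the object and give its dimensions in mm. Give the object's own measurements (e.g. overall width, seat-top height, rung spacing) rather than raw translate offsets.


A spool: two coaxial disc flanges of radius 130 mm and thickness 13 mm, joined by a core cylinder of radius 30 mm and height 245 mm. The lower flange rests on z = 0 and the three cylinders share a vertical axis.


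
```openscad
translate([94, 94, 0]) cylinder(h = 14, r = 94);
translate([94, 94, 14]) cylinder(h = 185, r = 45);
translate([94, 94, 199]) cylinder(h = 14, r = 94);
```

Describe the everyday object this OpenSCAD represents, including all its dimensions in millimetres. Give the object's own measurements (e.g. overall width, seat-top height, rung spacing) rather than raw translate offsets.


A spool: two coaxial disc flanges of radius 94 mm and thickness 14 mm, joined by a core cylinder of radius 45 mm and height 185 mm. The lower flange rests on z = 0 and the three cylinders share a vertical axis.


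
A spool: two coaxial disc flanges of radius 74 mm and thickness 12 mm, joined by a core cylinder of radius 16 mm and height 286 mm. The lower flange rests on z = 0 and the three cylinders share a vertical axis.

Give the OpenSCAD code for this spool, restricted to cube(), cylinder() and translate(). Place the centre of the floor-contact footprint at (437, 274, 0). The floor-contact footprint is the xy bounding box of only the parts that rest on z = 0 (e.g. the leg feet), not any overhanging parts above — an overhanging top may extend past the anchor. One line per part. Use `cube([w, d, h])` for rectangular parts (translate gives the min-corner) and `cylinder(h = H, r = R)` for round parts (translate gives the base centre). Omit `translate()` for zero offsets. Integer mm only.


translate([437, 274, 0]) cylinder(h = 12, r = 74);
translate([437, 274, 12]) cylinder(h = 286, r = 16);
translate([437, 274, 298]) cylinder(h = 12, r = 74);


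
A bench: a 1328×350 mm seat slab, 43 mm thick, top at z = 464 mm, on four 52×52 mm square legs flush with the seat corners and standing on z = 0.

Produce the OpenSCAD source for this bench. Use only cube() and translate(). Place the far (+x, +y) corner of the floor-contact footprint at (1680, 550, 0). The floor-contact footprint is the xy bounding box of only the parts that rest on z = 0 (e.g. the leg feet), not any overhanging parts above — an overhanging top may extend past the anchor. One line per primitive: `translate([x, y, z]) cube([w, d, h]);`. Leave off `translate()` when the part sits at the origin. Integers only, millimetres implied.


translate([352, 200, 421]) cube([1328, 350, 43]);
translate([352, 200, 0]) cube([52, 52, 421]);
translate([352, 498, 0]) cube([52, 52, 421]);
translate([1628, 200, 0]) cube([52, 52, 421]);
translate([1628, 498, 0]) cube([52, 52, 421]);


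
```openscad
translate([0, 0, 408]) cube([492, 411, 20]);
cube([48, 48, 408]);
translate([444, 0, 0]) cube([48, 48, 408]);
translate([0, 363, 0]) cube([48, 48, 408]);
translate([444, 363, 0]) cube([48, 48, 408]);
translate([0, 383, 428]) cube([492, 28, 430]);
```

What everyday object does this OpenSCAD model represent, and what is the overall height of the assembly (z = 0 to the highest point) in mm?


A chair. The overall height is 858 mm.

A slab on four corner posts with a tall panel at the back — a chair. The seat slab sits at z = 408 with thickness 20, and the 430 mm backrest starts at the seat top, so the overall height is 408 + 20 + 430 = 858 mm.


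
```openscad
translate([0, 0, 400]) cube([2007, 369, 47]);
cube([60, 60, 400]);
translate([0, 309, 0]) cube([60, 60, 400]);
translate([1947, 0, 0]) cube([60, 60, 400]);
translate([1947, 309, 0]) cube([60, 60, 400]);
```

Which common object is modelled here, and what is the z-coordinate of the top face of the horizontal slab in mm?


A bench. The seat-top height is 447 mm.

A long slab on four corner posts — a bench. The slab sits at z = 400 with thickness 47, so the top is 400 + 47 = 447 mm.


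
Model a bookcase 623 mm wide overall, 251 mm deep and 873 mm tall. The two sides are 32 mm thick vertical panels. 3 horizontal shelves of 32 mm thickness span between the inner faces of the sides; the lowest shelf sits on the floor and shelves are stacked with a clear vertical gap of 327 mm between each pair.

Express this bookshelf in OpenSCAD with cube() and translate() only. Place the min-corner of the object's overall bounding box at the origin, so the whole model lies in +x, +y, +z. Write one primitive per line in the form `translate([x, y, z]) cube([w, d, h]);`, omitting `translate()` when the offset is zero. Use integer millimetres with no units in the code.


cube([32, 251, 873]);
translate([591, 0, 0]) cube([32, 251, 873]);
translate([32, 0, 0]) cube([559, 251, 32]);
translate([32, 0, 359]) cube([559, 251, 32]);
translate([32, 0, 718]) cube([559, 251, 32]);


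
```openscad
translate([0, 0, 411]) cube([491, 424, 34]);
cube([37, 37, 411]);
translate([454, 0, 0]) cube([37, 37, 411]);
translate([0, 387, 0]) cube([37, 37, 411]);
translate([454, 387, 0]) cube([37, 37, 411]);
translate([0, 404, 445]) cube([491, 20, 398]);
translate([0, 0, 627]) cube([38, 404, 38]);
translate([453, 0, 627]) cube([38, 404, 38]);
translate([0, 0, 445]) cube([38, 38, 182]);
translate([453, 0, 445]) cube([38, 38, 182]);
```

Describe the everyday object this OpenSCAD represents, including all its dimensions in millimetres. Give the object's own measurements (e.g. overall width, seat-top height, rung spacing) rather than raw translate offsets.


A chair. The seat is a 491×424×34 mm slab with its top at z = 445 mm, on four 37×37 mm corner legs (flush with the seat edges, standing on z = 0). A flat backrest 20 mm thick, 398 mm tall, spans the full seat width and rises from the seat top along its +y edge, rear face flush with the rear of the seat. Two armrests of 38×38 mm section run along each side from the seat's front edge to the front of the backrest, top faces 220 mm above the seat top and outer faces flush with the seat's x-edges; a 38×38 mm post under the front of each armrest stands on the seat at the front corner.


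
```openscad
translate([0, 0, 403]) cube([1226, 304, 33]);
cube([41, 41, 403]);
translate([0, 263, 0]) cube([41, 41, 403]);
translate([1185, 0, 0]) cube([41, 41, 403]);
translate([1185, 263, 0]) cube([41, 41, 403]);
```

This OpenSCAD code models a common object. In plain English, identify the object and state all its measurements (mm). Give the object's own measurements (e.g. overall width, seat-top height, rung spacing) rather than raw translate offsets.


A long wooden bench with a 1226 mm (x) × 304 mm (y) seat, 33 mm thick, its top surface 436 mm above the floor. Four 41 mm square legs at the seat corners, flush with the edges, run from z = 0 to the seat underside.


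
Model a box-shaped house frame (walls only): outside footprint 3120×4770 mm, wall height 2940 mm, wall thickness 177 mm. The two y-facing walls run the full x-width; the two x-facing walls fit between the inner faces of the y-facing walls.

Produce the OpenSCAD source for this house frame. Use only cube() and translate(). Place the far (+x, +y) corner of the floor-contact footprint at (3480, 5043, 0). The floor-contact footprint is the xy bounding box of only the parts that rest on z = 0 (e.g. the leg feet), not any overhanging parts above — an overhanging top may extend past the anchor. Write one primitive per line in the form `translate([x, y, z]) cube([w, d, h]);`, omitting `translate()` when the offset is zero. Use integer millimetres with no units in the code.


translate([360, 273, 0]) cube([3120, 177, 2940]);
translate([360, 4866, 0]) cube([3120, 177, 2940]);
translate([360, 450, 0]) cube([177, 4416, 2940]);
translate([3303, 450, 0]) cube([177, 4416, 2940]);


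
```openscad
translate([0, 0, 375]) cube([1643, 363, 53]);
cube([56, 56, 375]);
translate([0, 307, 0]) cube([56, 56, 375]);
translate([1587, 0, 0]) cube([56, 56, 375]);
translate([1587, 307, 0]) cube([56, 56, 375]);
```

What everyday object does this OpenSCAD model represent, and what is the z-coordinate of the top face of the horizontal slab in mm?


A bench. The seat-top height is 428 mm.

A long slab on four corner posts — a bench. The slab sits at z = 375 with thickness 53, so the top is 375 + 53 = 428 mm.
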